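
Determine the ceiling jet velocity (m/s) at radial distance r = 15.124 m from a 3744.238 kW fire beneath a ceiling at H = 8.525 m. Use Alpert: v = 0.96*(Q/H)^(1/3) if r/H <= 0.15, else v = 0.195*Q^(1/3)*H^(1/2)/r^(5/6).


r/H = 15.124 / 8.525 = 1.7741
r/H > 0.15, so v = 0.195*Q^(1/3)*H^(1/2)/r^(5/6)
Q^(1/3) = 15.528
H^(1/2) = 2.9198
r^(5/6) = 9.6174
v = 0.195 * 15.528 * 2.9198 / 9.6174 = 0.91928 m/s

0.91928 m/s


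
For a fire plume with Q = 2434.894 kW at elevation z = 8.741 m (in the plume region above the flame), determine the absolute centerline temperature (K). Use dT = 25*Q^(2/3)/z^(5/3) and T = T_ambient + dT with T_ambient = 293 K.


Q^(2/3) = 180.99
z^(5/3) = 37.091
dT = 25 * 180.99 / 37.091 = 121.99 K
T = 293 + 121.99 = 414.99 K

414.99 K


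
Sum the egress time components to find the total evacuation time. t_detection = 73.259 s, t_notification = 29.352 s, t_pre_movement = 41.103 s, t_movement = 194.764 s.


Total = 73.259 + 29.352 + 41.103 + 194.764 = 338.478 s

338.478 s


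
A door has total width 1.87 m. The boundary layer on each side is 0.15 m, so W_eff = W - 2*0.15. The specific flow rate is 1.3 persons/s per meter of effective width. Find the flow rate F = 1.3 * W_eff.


W_eff = 1.87 - 0.30 = 1.57 m
F = 1.3 * 1.57 = 2.041 persons/s

2.041 persons/s


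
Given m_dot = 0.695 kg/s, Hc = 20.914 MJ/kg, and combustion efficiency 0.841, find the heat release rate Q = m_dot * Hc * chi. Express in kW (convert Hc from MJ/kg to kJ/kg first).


Hc = 20.914 MJ/kg = 20.914 * 1000 kJ/kg = 20914 kJ/kg
Q = 0.695 kg/s * 20914 kJ/kg * 0.841 = 12224 kW

12224 kW


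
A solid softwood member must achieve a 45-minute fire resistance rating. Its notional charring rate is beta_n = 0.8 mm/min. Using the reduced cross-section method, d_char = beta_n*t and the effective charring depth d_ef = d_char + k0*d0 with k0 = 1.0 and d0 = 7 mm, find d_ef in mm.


d_char = 0.8 * 45 = 36 mm
d_ef = 36 + 1.0*7 = 43 mm

43 mm


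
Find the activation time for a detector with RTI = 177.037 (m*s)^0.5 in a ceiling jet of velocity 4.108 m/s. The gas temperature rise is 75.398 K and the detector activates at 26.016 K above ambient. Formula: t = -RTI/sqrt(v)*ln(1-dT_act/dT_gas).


dT_act/dT_gas = 0.34505
ln(1 - 0.34505) = -0.42319
t = -177.037 / sqrt(4.108) * -0.42319 = 36.965 s

36.965 s


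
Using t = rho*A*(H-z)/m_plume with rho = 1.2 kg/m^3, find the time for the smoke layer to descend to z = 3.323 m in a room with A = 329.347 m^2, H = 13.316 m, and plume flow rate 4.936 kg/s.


H - z = 9.993 m
t = 1.2 * 329.347 * 9.993 / 4.936 = 800.12 s

800.12 s


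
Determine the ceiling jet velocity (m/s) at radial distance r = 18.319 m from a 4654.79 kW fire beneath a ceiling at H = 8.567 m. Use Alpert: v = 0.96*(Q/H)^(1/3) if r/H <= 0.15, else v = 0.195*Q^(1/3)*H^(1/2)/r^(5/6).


r/H = 18.319 / 8.567 = 2.1383
r/H > 0.15, so v = 0.195*Q^(1/3)*H^(1/2)/r^(5/6)
Q^(1/3) = 16.697
H^(1/2) = 2.9269
r^(5/6) = 11.283
v = 0.195 * 16.697 * 2.9269 / 11.283 = 0.84463 m/s

0.84463 m/s


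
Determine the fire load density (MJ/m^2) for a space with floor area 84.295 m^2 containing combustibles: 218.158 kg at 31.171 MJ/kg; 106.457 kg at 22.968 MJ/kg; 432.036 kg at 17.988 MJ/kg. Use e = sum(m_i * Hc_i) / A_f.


Total energy = 218.158*31.171 + 106.457*22.968 + 432.036*17.988
= 6800.203 + 2445.104 + 7771.464
= 17016.77 MJ
e = 17016.77 / 84.295 = 201.87 MJ/m^2

201.87 MJ/m^2


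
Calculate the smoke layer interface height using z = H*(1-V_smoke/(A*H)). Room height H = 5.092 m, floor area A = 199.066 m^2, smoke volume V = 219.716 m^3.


V/(A*H) = 0.21676
1 - 0.21676 = 0.78324
z = 5.092 * 0.78324 = 3.9883 m

3.9883 m


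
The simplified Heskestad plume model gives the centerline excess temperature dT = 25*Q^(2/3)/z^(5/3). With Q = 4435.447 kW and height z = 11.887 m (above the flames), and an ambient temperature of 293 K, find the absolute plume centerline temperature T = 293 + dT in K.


Q^(2/3) = 269.96
z^(5/3) = 61.914
dT = 25 * 269.96 / 61.914 = 109.00 K
T = 293 + 109.00 = 402.00 K

402.00 K


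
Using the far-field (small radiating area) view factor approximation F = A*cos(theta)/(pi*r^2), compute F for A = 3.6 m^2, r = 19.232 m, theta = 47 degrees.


cos(47 deg) = 0.68200
pi*r^2 = 1162.0
F = 3.6 * 0.68200 / 1162.0 = 0.0021129

0.0021129


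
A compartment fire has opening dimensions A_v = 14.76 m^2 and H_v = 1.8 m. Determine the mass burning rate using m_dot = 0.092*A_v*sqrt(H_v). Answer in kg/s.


sqrt(H_v) = 1.3416
m_dot = 0.092 * 14.76 * 1.3416 = 1.8218 kg/s

1.8218 kg/s


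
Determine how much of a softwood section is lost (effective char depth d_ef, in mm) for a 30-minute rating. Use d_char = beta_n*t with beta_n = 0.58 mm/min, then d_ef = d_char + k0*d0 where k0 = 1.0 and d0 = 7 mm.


d_char = 0.58 * 30 = 17.4 mm
d_ef = 17.4 + 1.0*7 = 24.4 mm

24.4 mm


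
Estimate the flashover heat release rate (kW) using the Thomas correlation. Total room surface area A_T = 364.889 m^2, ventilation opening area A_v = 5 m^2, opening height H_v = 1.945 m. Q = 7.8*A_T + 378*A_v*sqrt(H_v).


7.8*A_T = 2846.1
sqrt(H_v) = 1.3946
378*A_v*sqrt(H_v) = 2635.9
Q = 2846.1 + 2635.9 = 5482.0 kW

5482.0 kW


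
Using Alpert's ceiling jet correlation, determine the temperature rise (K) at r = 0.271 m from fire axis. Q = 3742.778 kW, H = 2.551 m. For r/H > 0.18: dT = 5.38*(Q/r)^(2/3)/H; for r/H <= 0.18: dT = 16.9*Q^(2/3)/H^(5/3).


r/H = 0.271 / 2.551 = 0.10623
r/H <= 0.18, so dT = 16.9*Q^(2/3)/H^(5/3)
Q^(2/3) = 241.06
H^(5/3) = 4.7627
dT = 16.9 * 241.06 / 4.7627 = 855.39 K

855.39 K


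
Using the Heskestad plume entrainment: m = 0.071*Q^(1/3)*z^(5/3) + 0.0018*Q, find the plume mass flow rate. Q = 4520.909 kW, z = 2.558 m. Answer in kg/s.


Q^(1/3) = 16.535
z^(5/3) = 4.7845
First term = 0.071 * 16.535 * 4.7845 = 5.6170
Second term = 0.0018 * 4520.909 = 8.1376
m = 13.755 kg/s

13.755 kg/s


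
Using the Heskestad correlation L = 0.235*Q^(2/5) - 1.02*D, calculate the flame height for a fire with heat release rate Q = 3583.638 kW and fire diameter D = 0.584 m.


Q^(2/5) = 26.408
0.235 * Q^(2/5) = 6.2058
1.02 * D = 0.59568
L = 5.6101 m

5.6101 m


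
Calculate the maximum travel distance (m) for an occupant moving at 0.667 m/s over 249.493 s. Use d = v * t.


d = 0.667 * 249.493 = 166.41 m

166.41 m


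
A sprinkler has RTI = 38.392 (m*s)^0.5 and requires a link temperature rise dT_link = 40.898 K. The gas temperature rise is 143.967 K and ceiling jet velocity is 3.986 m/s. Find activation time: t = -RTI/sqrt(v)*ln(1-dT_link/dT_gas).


dT_link/dT_gas = 0.28408
ln(1 - 0.28408) = -0.33419
t = -38.392 / sqrt(3.986) * -0.33419 = 6.4263 s

6.4263 s


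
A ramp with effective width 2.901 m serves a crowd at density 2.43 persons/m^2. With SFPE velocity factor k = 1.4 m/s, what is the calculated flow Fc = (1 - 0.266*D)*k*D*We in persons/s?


1 - 0.266*D = 1 - 0.266*2.43 = 0.35362
Fs = 0.35362 * 1.4 * 2.43 = 1.2030 persons/(s*m)
Fc = 1.2030 * 2.901 = 3.4899 persons/s

3.4899 persons/s


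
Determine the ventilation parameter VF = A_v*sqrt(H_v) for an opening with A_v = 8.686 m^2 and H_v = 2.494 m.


sqrt(H_v) = 1.5792
VF = 8.686 * 1.5792 = 13.717 m^(5/2)

13.717 m^(5/2)


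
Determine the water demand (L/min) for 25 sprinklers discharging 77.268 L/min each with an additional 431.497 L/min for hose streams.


Sprinkler demand = 25 * 77.268 = 1931.7 L/min
Total = 1931.7 + 431.497 = 2363.197 L/min

2363.197 L/min


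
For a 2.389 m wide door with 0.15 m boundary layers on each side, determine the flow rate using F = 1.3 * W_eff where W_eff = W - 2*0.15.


W_eff = 2.389 - 0.30 = 2.089 m
F = 1.3 * 2.089 = 2.7157 persons/s

2.7157 persons/s


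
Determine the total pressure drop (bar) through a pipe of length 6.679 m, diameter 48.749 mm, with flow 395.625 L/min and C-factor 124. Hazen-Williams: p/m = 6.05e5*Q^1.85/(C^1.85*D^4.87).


Q^1.85 = 63823
C^1.85 = 7461.6
D^4.87 = 1.6611e+08
p/m = 0.031154 bar/m
p_total = 0.031154 * 6.679 = 0.20807 bar

0.20807 bar


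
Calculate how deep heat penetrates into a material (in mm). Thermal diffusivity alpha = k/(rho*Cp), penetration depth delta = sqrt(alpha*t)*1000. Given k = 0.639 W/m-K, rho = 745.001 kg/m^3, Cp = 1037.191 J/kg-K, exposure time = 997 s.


alpha = 0.639 / (745.001 * 1037.191) = 8.2696e-07 m^2/s
alpha * t = 0.00082448
delta = sqrt(0.00082448) * 1000 = 28.714 mm

28.714 mm


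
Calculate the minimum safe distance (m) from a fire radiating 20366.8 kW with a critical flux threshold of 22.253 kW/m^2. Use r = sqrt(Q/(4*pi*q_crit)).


4*pi*q_crit = 279.64
Q/(4*pi*q_crit) = 72.832
r = sqrt(72.832) = 8.5342 m

8.5342 m


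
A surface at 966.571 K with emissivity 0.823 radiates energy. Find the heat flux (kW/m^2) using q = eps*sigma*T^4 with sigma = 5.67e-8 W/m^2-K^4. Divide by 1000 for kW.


T^4 = 8.7284e+11
q = 0.823 * 5.67e-8 * 8.7284e+11 / 1000 = 40.730 kW/m^2

40.730 kW/m^2


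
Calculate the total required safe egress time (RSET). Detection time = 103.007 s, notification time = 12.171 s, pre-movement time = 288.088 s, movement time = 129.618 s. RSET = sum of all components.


Total = 103.007 + 12.171 + 288.088 + 129.618 = 532.884 s

532.884 s


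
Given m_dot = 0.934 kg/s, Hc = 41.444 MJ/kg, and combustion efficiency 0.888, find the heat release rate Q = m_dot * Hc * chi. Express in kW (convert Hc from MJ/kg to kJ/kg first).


Hc = 41.444 MJ/kg = 41.444 * 1000 kJ/kg = 41444 kJ/kg
Q = 0.934 kg/s * 41444 kJ/kg * 0.888 = 34373 kW

34373 kW


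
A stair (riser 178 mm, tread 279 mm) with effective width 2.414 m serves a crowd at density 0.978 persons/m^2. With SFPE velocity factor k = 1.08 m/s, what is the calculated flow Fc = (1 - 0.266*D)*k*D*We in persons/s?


1 - 0.266*D = 1 - 0.266*0.978 = 0.73985
Fs = 0.73985 * 1.08 * 0.978 = 0.78146 persons/(s*m)
Fc = 0.78146 * 2.414 = 1.8864 persons/s

1.8864 persons/s


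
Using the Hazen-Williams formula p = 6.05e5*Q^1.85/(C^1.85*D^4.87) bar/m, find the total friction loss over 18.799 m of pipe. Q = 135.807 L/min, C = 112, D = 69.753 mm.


Q^1.85 = 8828.9
C^1.85 = 6180.9
D^4.87 = 9.5094e+08
p/m = 0.00090878 bar/m
p_total = 0.00090878 * 18.799 = 0.017084 bar

0.017084 bar


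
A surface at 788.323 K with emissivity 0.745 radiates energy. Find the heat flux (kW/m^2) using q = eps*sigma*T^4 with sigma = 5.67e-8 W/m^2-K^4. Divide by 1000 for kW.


T^4 = 3.8620e+11
q = 0.745 * 5.67e-8 * 3.8620e+11 / 1000 = 16.314 kW/m^2

16.314 kW/m^2


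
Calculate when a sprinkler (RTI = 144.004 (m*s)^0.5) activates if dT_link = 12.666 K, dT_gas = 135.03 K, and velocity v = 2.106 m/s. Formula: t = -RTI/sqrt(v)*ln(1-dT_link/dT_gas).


dT_link/dT_gas = 0.093801
ln(1 - 0.093801) = -0.098497
t = -144.004 / sqrt(2.106) * -0.098497 = 9.7739 s

9.7739 s


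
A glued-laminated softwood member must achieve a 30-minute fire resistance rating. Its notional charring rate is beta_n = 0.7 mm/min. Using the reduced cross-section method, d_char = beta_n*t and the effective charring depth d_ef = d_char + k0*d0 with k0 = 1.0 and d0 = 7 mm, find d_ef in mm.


d_char = 0.7 * 30 = 21 mm
d_ef = 21 + 1.0*7 = 28 mm

28 mm


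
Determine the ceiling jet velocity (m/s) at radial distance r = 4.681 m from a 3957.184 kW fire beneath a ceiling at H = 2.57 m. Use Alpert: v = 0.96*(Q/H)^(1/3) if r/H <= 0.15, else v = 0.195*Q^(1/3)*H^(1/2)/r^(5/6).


r/H = 4.681 / 2.57 = 1.8214
r/H > 0.15, so v = 0.195*Q^(1/3)*H^(1/2)/r^(5/6)
Q^(1/3) = 15.817
H^(1/2) = 1.6031
r^(5/6) = 3.6192
v = 0.195 * 15.817 * 1.6031 / 3.6192 = 1.3662 m/s

1.3662 m/s


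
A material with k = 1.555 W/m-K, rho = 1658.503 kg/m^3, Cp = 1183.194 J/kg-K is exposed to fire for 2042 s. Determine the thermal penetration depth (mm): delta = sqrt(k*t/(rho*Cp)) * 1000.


alpha = 1.555 / (1658.503 * 1183.194) = 7.9243e-07 m^2/s
alpha * t = 0.0016181
delta = sqrt(0.0016181) * 1000 = 40.226 mm

40.226 mm


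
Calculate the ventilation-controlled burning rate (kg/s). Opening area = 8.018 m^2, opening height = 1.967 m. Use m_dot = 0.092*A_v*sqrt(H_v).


sqrt(H_v) = 1.4025
m_dot = 0.092 * 8.018 * 1.4025 = 1.0346 kg/s

1.0346 kg/s


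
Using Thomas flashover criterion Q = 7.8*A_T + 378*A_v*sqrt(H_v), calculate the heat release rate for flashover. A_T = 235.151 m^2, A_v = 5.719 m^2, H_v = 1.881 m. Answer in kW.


7.8*A_T = 1834.2
sqrt(H_v) = 1.3715
378*A_v*sqrt(H_v) = 2964.9
Q = 1834.2 + 2964.9 = 4799.1 kW

4799.1 kW


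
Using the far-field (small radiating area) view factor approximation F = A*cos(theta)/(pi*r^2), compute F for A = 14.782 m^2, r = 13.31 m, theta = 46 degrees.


cos(46 deg) = 0.69466
pi*r^2 = 556.55
F = 14.782 * 0.69466 / 556.55 = 0.018450

0.018450


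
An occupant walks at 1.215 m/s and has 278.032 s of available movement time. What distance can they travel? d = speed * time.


d = 1.215 * 278.032 = 337.81 m

337.81 m


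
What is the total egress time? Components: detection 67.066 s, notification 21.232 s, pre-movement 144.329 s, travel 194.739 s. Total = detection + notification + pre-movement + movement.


Total = 67.066 + 21.232 + 144.329 + 194.739 = 427.366 s

427.366 s


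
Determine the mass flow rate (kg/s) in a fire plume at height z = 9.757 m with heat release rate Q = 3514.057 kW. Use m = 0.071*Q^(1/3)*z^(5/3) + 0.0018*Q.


Q^(1/3) = 15.203
z^(5/3) = 44.551
First term = 0.071 * 15.203 * 44.551 = 48.090
Second term = 0.0018 * 3514.057 = 6.3253
m = 54.415 kg/s

54.415 kg/s


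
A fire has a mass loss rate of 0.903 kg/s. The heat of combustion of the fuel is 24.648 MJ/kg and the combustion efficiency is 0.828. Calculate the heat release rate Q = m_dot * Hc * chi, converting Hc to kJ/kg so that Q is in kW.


Hc = 24.648 MJ/kg = 24.648 * 1000 kJ/kg = 24648 kJ/kg
Q = 0.903 kg/s * 24648 kJ/kg * 0.828 = 18429 kW

18429 kW


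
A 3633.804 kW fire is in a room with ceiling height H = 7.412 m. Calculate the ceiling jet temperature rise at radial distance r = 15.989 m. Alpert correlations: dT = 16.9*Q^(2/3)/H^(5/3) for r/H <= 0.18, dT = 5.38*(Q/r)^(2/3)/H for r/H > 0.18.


r/H = 15.989 / 7.412 = 2.1572
r/H > 0.18, so dT = 5.38*(Q/r)^(2/3)/H
Q/r = 227.27
(Q/r)^(2/3) = 37.241
dT = 5.38 * 37.241 / 7.412 = 27.032 K

27.032 K


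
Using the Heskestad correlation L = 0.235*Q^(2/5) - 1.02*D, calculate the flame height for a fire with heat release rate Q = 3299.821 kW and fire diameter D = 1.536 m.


Q^(2/5) = 25.550
0.235 * Q^(2/5) = 6.0043
1.02 * D = 1.5667
L = 4.4376 m

4.4376 m


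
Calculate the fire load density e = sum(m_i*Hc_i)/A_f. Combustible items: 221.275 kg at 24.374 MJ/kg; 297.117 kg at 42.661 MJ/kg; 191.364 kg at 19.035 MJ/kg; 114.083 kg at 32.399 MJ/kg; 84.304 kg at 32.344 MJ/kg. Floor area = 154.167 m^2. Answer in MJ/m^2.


Total energy = 221.275*24.374 + 297.117*42.661 + 191.364*19.035 + 114.083*32.399 + 84.304*32.344
= 5393.357 + 12675.31 + 3642.614 + 3696.175 + 2726.729
= 28134.18 MJ
e = 28134.18 / 154.167 = 182.49 MJ/m^2

182.49 MJ/m^2


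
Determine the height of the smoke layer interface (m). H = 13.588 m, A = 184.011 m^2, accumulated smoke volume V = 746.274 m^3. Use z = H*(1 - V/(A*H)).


V/(A*H) = 0.29847
1 - 0.29847 = 0.70153
z = 13.588 * 0.70153 = 9.5324 m

9.5324 m


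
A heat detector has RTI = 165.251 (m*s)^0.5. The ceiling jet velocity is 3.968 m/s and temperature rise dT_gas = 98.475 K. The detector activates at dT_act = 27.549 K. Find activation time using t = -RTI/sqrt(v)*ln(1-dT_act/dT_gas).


dT_act/dT_gas = 0.27976
ln(1 - 0.27976) = -0.32817
t = -165.251 / sqrt(3.968) * -0.32817 = 27.224 s

27.224 s


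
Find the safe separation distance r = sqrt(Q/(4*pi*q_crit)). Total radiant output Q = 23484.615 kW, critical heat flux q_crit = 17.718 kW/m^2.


4*pi*q_crit = 222.65
Q/(4*pi*q_crit) = 105.48
r = sqrt(105.48) = 10.270 m

10.270 m


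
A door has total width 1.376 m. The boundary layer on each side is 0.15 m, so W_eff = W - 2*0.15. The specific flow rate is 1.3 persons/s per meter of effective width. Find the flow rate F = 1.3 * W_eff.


W_eff = 1.376 - 0.30 = 1.076 m
F = 1.3 * 1.076 = 1.3988 persons/s

1.3988 persons/s


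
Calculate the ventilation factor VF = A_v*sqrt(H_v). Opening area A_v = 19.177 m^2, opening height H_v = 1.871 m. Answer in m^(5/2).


sqrt(H_v) = 1.3678
VF = 19.177 * 1.3678 = 26.231 m^(5/2)

26.231 m^(5/2)


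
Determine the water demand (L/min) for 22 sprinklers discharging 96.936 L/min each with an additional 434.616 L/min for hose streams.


Sprinkler demand = 22 * 96.936 = 2132.592 L/min
Total = 2132.592 + 434.616 = 2567.208 L/min

2567.208 L/min


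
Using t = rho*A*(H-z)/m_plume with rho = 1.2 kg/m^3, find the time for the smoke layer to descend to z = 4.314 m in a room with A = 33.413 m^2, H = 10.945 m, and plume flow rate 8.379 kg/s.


H - z = 6.631 m
t = 1.2 * 33.413 * 6.631 / 8.379 = 31.731 s

31.731 s


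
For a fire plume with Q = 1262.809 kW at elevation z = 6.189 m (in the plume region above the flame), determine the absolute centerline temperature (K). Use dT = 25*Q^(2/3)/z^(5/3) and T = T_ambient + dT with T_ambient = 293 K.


Q^(2/3) = 116.83
z^(5/3) = 20.863
dT = 25 * 116.83 / 20.863 = 140.00 K
T = 293 + 140.00 = 433.00 K

433.00 K


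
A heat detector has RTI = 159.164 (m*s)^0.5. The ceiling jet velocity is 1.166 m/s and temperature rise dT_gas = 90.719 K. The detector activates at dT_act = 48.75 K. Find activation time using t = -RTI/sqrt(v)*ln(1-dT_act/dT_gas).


dT_act/dT_gas = 0.53737
ln(1 - 0.53737) = -0.77084
t = -159.164 / sqrt(1.166) * -0.77084 = 113.62 s

113.62 s


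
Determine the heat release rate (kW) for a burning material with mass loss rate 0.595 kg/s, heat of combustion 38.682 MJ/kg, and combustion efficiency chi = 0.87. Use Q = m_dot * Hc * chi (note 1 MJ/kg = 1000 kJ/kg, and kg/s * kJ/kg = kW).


Hc = 38.682 MJ/kg = 38.682 * 1000 kJ/kg = 38682 kJ/kg
Q = 0.595 kg/s * 38682 kJ/kg * 0.87 = 20024 kW

20024 kW


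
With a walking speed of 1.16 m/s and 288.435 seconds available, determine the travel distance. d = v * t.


d = 1.16 * 288.435 = 334.58 m

334.58 m


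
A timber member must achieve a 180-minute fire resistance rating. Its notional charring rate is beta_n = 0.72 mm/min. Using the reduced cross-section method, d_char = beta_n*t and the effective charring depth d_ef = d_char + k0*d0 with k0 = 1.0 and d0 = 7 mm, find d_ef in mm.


d_char = 0.72 * 180 = 129.6 mm
d_ef = 129.6 + 1.0*7 = 136.6 mm

136.6 mm


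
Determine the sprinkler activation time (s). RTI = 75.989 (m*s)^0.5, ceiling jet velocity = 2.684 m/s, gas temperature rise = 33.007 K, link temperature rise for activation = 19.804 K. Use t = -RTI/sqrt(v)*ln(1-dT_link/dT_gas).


dT_link/dT_gas = 0.59999
ln(1 - 0.59999) = -0.91628
t = -75.989 / sqrt(2.684) * -0.91628 = 42.500 s

42.500 s


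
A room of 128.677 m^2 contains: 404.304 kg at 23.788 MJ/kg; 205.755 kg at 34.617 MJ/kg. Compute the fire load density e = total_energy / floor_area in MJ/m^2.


Total energy = 404.304*23.788 + 205.755*34.617
= 9617.584 + 7122.621
= 16740.20 MJ
e = 16740.20 / 128.677 = 130.09 MJ/m^2

130.09 MJ/m^2


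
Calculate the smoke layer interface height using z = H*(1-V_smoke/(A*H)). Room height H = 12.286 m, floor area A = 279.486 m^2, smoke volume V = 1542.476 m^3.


V/(A*H) = 0.44921
1 - 0.44921 = 0.55079
z = 12.286 * 0.55079 = 6.7670 m

6.7670 m


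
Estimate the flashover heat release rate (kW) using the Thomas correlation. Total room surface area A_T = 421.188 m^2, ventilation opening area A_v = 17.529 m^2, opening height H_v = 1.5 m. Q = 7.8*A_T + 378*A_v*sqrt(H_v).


7.8*A_T = 3285.3
sqrt(H_v) = 1.2247
378*A_v*sqrt(H_v) = 8115.1
Q = 3285.3 + 8115.1 = 11400 kW

11400 kW


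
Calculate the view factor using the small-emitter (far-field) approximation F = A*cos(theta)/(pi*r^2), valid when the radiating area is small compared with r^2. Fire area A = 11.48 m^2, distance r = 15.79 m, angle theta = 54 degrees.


cos(54 deg) = 0.58779
pi*r^2 = 783.27
F = 11.48 * 0.58779 / 783.27 = 0.0086148

0.0086148


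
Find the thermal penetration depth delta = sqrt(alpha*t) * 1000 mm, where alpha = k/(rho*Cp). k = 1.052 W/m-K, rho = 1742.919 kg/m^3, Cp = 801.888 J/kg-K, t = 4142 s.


alpha = 1.052 / (1742.919 * 801.888) = 7.5271e-07 m^2/s
alpha * t = 0.0031177
delta = sqrt(0.0031177) * 1000 = 55.836 mm

55.836 mm


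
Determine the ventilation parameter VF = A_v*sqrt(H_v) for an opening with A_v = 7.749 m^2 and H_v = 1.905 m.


sqrt(H_v) = 1.3802
VF = 7.749 * 1.3802 = 10.695 m^(5/2)

10.695 m^(5/2)


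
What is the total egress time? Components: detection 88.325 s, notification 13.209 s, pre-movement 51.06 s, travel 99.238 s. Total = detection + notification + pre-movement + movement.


Total = 88.325 + 13.209 + 51.06 + 99.238 = 251.832 s

251.832 s


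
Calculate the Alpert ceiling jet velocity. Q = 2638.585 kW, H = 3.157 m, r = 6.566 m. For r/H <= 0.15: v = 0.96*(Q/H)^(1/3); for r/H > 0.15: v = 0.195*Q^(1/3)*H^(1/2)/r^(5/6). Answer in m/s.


r/H = 6.566 / 3.157 = 2.0798
r/H > 0.15, so v = 0.195*Q^(1/3)*H^(1/2)/r^(5/6)
Q^(1/3) = 13.818
H^(1/2) = 1.7768
r^(5/6) = 4.7983
v = 0.195 * 13.818 * 1.7768 / 4.7983 = 0.99780 m/s

0.99780 m/s


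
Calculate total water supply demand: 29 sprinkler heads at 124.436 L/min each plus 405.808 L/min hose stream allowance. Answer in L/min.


Sprinkler demand = 29 * 124.436 = 3608.644 L/min
Total = 3608.644 + 405.808 = 4014.452 L/min

4014.452 L/min


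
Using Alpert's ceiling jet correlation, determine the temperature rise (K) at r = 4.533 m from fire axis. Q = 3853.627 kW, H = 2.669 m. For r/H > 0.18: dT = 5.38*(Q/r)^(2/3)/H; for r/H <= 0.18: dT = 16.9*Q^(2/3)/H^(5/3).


r/H = 4.533 / 2.669 = 1.6984
r/H > 0.18, so dT = 5.38*(Q/r)^(2/3)/H
Q/r = 850.13
(Q/r)^(2/3) = 89.741
dT = 5.38 * 89.741 / 2.669 = 180.89 K

180.89 K


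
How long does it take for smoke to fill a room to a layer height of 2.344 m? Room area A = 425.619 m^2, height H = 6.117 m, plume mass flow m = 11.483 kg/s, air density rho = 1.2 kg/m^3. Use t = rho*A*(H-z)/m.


H - z = 3.773 m
t = 1.2 * 425.619 * 3.773 / 11.483 = 167.82 s

167.82 s


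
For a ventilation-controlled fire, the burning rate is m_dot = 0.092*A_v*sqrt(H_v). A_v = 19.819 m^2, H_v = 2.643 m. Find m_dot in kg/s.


sqrt(H_v) = 1.6257
m_dot = 0.092 * 19.819 * 1.6257 = 2.9643 kg/s

2.9643 kg/s


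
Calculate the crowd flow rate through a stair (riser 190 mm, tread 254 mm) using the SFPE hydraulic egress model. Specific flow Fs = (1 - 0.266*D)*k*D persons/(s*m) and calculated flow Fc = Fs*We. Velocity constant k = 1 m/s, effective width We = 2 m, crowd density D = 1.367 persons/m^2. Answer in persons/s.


1 - 0.266*D = 1 - 0.266*1.367 = 0.63638
Fs = 0.63638 * 1 * 1.367 = 0.86993 persons/(s*m)
Fc = 0.86993 * 2 = 1.7399 persons/s

1.7399 persons/s


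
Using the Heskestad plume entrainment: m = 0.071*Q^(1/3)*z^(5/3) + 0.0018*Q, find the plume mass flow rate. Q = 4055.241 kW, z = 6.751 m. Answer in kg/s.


Q^(1/3) = 15.947
z^(5/3) = 24.115
First term = 0.071 * 15.947 * 24.115 = 27.303
Second term = 0.0018 * 4055.241 = 7.2994
m = 34.602 kg/s

34.602 kg/s


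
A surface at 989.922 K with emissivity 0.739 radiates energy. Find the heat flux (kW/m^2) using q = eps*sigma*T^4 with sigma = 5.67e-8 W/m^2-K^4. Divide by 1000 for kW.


T^4 = 9.6029e+11
q = 0.739 * 5.67e-8 * 9.6029e+11 / 1000 = 40.238 kW/m^2

40.238 kW/m^2


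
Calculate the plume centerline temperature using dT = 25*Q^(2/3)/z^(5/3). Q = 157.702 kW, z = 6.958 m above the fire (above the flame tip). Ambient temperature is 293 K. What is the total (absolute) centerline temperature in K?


Q^(2/3) = 29.189
z^(5/3) = 25.360
dT = 25 * 29.189 / 25.360 = 28.776 K
T = 293 + 28.776 = 321.78 K

321.78 K


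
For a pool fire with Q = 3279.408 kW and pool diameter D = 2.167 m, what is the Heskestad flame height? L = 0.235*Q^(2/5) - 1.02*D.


Q^(2/5) = 25.487
0.235 * Q^(2/5) = 5.9894
1.02 * D = 2.2103
L = 3.7791 m

3.7791 m


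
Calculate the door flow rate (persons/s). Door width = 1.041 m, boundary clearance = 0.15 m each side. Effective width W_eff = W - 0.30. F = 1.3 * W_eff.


W_eff = 1.041 - 0.30 = 0.741 m
F = 1.3 * 0.741 = 0.96330 persons/s

0.96330 persons/s


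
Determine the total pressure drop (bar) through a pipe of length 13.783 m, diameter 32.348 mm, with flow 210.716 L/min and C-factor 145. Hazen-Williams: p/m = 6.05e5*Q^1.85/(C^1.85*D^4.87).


Q^1.85 = 19899
C^1.85 = 9966.2
D^4.87 = 2.2540e+07
p/m = 0.053593 bar/m
p_total = 0.053593 * 13.783 = 0.73867 bar

0.73867 bar


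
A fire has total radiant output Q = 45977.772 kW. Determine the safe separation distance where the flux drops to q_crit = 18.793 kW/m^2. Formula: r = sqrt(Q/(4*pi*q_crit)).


4*pi*q_crit = 236.16
Q/(4*pi*q_crit) = 194.69
r = sqrt(194.69) = 13.953 m

13.953 m


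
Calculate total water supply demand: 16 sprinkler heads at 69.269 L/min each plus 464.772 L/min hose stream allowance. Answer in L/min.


Sprinkler demand = 16 * 69.269 = 1108.304 L/min
Total = 1108.304 + 464.772 = 1573.076 L/min

1573.076 L/min


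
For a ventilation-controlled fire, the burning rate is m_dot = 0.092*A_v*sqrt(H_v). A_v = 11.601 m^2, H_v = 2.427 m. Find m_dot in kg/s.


sqrt(H_v) = 1.5579
m_dot = 0.092 * 11.601 * 1.5579 = 1.6627 kg/s

1.6627 kg/s


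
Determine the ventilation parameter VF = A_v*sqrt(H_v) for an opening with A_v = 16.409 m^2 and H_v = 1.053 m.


sqrt(H_v) = 1.0262
VF = 16.409 * 1.0262 = 16.838 m^(5/2)

16.838 m^(5/2)


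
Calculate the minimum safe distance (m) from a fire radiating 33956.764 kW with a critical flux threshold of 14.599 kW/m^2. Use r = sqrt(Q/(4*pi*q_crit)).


4*pi*q_crit = 183.46
Q/(4*pi*q_crit) = 185.09
r = sqrt(185.09) = 13.605 m

13.605 m


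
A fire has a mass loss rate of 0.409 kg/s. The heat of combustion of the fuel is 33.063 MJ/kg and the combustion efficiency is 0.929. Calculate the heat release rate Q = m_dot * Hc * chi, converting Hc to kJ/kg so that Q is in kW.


Hc = 33.063 MJ/kg = 33.063 * 1000 kJ/kg = 33063 kJ/kg
Q = 0.409 kg/s * 33063 kJ/kg * 0.929 = 12563 kW

12563 kW


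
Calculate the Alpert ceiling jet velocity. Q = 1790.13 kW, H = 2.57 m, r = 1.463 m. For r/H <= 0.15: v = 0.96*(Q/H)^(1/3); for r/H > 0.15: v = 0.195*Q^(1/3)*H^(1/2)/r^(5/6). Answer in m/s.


r/H = 1.463 / 2.57 = 0.56926
r/H > 0.15, so v = 0.195*Q^(1/3)*H^(1/2)/r^(5/6)
Q^(1/3) = 12.142
H^(1/2) = 1.6031
r^(5/6) = 1.3731
v = 0.195 * 12.142 * 1.6031 / 1.3731 = 2.7643 m/s

2.7643 m/s


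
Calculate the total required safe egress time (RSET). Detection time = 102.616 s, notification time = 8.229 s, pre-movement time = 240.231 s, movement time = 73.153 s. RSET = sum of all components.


Total = 102.616 + 8.229 + 240.231 + 73.153 = 424.229 s

424.229 s


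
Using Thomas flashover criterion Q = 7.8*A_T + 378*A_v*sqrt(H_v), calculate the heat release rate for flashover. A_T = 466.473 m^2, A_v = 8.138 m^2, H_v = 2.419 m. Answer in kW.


7.8*A_T = 3638.5
sqrt(H_v) = 1.5553
378*A_v*sqrt(H_v) = 4784.4
Q = 3638.5 + 4784.4 = 8422.9 kW

8422.9 kW


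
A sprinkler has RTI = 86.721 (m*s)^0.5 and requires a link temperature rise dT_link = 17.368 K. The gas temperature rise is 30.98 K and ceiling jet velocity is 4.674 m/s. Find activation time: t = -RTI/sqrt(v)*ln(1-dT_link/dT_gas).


dT_link/dT_gas = 0.56062
ln(1 - 0.56062) = -0.82239
t = -86.721 / sqrt(4.674) * -0.82239 = 32.988 s

32.988 s


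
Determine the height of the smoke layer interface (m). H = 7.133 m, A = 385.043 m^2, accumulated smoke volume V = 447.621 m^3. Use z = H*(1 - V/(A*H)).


V/(A*H) = 0.16298
1 - 0.16298 = 0.83702
z = 7.133 * 0.83702 = 5.9705 m

5.9705 m


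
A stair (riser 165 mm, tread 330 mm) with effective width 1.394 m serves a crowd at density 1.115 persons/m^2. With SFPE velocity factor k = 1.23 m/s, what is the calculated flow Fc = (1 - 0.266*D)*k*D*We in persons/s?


1 - 0.266*D = 1 - 0.266*1.115 = 0.70341
Fs = 0.70341 * 1.23 * 1.115 = 0.96469 persons/(s*m)
Fc = 0.96469 * 1.394 = 1.3448 persons/s

1.3448 persons/s


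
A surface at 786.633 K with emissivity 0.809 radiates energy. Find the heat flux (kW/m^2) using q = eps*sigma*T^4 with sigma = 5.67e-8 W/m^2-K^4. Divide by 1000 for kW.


T^4 = 3.8290e+11
q = 0.809 * 5.67e-8 * 3.8290e+11 / 1000 = 17.564 kW/m^2

17.564 kW/m^2


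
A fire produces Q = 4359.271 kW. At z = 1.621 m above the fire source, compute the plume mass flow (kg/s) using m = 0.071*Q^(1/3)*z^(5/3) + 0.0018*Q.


Q^(1/3) = 16.336
z^(5/3) = 2.2369
First term = 0.071 * 16.336 * 2.2369 = 2.5944
Second term = 0.0018 * 4359.271 = 7.8467
m = 10.441 kg/s

10.441 kg/s


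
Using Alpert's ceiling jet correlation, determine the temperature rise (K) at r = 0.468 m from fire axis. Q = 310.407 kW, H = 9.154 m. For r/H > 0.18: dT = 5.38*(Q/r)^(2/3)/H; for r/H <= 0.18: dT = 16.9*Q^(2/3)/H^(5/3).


r/H = 0.468 / 9.154 = 0.051125
r/H <= 0.18, so dT = 16.9*Q^(2/3)/H^(5/3)
Q^(2/3) = 45.845
H^(5/3) = 40.058
dT = 16.9 * 45.845 / 40.058 = 19.341 K

19.341 K


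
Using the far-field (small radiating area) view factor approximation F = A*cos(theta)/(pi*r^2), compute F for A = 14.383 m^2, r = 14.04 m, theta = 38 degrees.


cos(38 deg) = 0.78801
pi*r^2 = 619.28
F = 14.383 * 0.78801 / 619.28 = 0.018302

0.018302


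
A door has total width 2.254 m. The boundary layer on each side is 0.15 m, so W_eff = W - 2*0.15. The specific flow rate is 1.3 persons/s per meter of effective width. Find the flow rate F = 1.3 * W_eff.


W_eff = 2.254 - 0.30 = 1.954 m
F = 1.3 * 1.954 = 2.5402 persons/s

2.5402 persons/s


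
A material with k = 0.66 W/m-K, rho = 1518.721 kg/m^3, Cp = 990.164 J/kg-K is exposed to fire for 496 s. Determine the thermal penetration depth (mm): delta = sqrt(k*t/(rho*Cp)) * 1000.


alpha = 0.66 / (1518.721 * 990.164) = 4.3889e-07 m^2/s
alpha * t = 0.00021769
delta = sqrt(0.00021769) * 1000 = 14.754 mm

14.754 mm


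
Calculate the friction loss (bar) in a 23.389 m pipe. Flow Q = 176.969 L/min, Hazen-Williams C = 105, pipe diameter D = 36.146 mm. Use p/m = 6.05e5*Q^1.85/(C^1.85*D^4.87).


Q^1.85 = 14408
C^1.85 = 5485.3
D^4.87 = 3.8704e+07
p/m = 0.041059 bar/m
p_total = 0.041059 * 23.389 = 0.96034 bar

0.96034 bar


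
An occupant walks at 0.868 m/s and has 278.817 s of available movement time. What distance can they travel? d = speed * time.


d = 0.868 * 278.817 = 242.01 m

242.01 m


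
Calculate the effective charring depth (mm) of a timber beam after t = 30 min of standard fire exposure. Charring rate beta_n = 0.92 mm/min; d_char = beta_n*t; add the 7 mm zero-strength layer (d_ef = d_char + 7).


d_char = 0.92 * 30 = 27.6 mm
d_ef = 27.6 + 1.0*7 = 34.6 mm

34.6 mm


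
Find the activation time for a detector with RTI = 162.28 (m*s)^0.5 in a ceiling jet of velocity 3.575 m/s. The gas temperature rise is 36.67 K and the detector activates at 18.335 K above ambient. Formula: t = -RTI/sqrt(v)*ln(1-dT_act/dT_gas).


dT_act/dT_gas = 0.5
ln(1 - 0.5) = -0.69315
t = -162.28 / sqrt(3.575) * -0.69315 = 59.491 s

59.491 s


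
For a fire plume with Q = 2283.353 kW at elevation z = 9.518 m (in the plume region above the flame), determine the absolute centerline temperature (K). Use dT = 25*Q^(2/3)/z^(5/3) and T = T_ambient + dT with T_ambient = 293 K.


Q^(2/3) = 173.40
z^(5/3) = 42.747
dT = 25 * 173.40 / 42.747 = 101.41 K
T = 293 + 101.41 = 394.41 K

394.41 K


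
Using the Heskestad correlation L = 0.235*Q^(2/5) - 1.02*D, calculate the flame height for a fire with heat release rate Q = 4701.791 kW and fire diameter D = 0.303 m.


Q^(2/5) = 29.438
0.235 * Q^(2/5) = 6.9179
1.02 * D = 0.30906
L = 6.6088 m

6.6088 m


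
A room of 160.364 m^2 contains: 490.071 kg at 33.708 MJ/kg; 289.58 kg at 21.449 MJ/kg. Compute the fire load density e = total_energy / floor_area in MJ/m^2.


Total energy = 490.071*33.708 + 289.58*21.449
= 16519.31 + 6211.201
= 22730.51 MJ
e = 22730.51 / 160.364 = 141.74 MJ/m^2

141.74 MJ/m^2


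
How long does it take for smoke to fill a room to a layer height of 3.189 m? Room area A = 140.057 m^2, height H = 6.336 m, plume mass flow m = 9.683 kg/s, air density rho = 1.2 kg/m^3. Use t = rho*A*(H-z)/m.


H - z = 3.147 m
t = 1.2 * 140.057 * 3.147 / 9.683 = 54.623 s

54.623 s


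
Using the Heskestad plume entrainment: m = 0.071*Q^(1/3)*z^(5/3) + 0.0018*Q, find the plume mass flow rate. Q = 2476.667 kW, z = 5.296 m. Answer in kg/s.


Q^(1/3) = 13.530
z^(5/3) = 16.091
First term = 0.071 * 13.530 * 16.091 = 15.457
Second term = 0.0018 * 2476.667 = 4.4580
m = 19.915 kg/s

19.915 kg/s


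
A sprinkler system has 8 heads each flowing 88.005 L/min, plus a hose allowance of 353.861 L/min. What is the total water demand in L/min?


Sprinkler demand = 8 * 88.005 = 704.04 L/min
Total = 704.04 + 353.861 = 1057.901 L/min

1057.901 L/min


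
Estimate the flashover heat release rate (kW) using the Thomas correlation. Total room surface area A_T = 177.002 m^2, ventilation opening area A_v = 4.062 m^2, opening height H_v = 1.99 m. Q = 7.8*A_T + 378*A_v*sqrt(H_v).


7.8*A_T = 1380.6
sqrt(H_v) = 1.4107
378*A_v*sqrt(H_v) = 2166.0
Q = 1380.6 + 2166.0 = 3546.6 kW

3546.6 kW


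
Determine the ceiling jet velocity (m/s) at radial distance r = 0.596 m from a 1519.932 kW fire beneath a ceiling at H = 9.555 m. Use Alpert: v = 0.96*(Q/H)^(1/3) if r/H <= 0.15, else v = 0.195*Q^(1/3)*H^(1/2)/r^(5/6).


r/H = 0.596 / 9.555 = 0.062376
r/H <= 0.15, so v = 0.96*(Q/H)^(1/3)
Q/H = 159.07
(Q/H)^(1/3) = 5.4183
v = 0.96 * 5.4183 = 5.2016 m/s

5.2016 m/s


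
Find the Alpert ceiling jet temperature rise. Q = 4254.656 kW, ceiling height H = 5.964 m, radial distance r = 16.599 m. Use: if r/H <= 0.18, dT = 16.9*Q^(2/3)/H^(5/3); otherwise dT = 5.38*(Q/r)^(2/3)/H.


r/H = 16.599 / 5.964 = 2.7832
r/H > 0.18, so dT = 5.38*(Q/r)^(2/3)/H
Q/r = 256.32
(Q/r)^(2/3) = 40.351
dT = 5.38 * 40.351 / 5.964 = 36.400 K

36.400 K


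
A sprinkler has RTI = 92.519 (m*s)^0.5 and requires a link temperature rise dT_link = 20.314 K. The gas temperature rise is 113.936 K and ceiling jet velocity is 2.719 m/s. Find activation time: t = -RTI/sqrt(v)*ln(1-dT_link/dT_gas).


dT_link/dT_gas = 0.17829
ln(1 - 0.17829) = -0.19637
t = -92.519 / sqrt(2.719) * -0.19637 = 11.018 s

11.018 s


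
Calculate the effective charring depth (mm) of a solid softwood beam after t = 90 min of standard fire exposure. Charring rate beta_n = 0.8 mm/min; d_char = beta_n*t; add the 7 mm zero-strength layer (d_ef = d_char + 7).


d_char = 0.8 * 90 = 72 mm
d_ef = 72 + 1.0*7 = 79 mm

79 mm


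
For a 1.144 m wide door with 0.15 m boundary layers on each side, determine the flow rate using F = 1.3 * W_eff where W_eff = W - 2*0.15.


W_eff = 1.144 - 0.30 = 0.844 m
F = 1.3 * 0.844 = 1.0972 persons/s

1.0972 persons/s


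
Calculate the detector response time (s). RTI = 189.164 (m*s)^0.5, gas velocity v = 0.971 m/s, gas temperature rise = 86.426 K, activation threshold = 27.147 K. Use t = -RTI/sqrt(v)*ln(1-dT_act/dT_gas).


dT_act/dT_gas = 0.31411
ln(1 - 0.31411) = -0.37703
t = -189.164 / sqrt(0.971) * -0.37703 = 72.378 s

72.378 s


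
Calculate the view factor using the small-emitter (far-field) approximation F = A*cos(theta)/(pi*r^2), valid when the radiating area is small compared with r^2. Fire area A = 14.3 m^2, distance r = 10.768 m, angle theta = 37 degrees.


cos(37 deg) = 0.79864
pi*r^2 = 364.27
F = 14.3 * 0.79864 / 364.27 = 0.031352

0.031352


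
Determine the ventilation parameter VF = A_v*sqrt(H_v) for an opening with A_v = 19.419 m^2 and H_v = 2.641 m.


sqrt(H_v) = 1.6251
VF = 19.419 * 1.6251 = 31.558 m^(5/2)

31.558 m^(5/2)


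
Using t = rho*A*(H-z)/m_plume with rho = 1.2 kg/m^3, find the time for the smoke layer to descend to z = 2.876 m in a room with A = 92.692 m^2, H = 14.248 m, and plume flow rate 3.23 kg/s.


H - z = 11.372 m
t = 1.2 * 92.692 * 11.372 / 3.23 = 391.61 s

391.61 s


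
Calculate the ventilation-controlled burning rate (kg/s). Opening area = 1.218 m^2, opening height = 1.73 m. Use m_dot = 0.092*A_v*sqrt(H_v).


sqrt(H_v) = 1.3153
m_dot = 0.092 * 1.218 * 1.3153 = 0.14739 kg/s

0.14739 kg/s


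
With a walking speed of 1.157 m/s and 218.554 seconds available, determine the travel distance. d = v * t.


d = 1.157 * 218.554 = 252.87 m

252.87 m


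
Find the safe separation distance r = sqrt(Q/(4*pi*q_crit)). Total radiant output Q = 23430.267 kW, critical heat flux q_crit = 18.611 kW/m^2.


4*pi*q_crit = 233.87
Q/(4*pi*q_crit) = 100.18
r = sqrt(100.18) = 10.009 m

10.009 m


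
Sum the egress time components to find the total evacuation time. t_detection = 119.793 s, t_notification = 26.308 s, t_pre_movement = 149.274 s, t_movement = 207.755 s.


Total = 119.793 + 26.308 + 149.274 + 207.755 = 503.13 s

503.13 s


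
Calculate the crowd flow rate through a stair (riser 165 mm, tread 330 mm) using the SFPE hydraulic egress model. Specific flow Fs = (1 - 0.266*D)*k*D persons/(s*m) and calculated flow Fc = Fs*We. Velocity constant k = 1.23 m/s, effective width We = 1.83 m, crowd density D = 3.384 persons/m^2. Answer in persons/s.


1 - 0.266*D = 1 - 0.266*3.384 = 0.099856
Fs = 0.099856 * 1.23 * 3.384 = 0.41563 persons/(s*m)
Fc = 0.41563 * 1.83 = 0.76061 persons/s

0.76061 persons/s


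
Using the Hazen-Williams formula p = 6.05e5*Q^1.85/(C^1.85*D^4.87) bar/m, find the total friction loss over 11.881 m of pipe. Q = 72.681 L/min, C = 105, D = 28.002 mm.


Q^1.85 = 2777.3
C^1.85 = 5485.3
D^4.87 = 1.1164e+07
p/m = 0.027439 bar/m
p_total = 0.027439 * 11.881 = 0.32601 bar

0.32601 bar


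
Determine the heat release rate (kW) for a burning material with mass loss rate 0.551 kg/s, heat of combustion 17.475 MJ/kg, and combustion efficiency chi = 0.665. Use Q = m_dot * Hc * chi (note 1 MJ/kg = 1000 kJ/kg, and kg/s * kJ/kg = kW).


Hc = 17.475 MJ/kg = 17.475 * 1000 kJ/kg = 17475 kJ/kg
Q = 0.551 kg/s * 17475 kJ/kg * 0.665 = 6403.1 kW

6403.1 kW


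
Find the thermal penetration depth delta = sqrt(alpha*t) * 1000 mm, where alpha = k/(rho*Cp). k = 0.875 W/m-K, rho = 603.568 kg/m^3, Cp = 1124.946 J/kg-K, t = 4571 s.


alpha = 0.875 / (603.568 * 1124.946) = 1.2887e-06 m^2/s
alpha * t = 0.0058906
delta = sqrt(0.0058906) * 1000 = 76.750 mm

76.750 mm


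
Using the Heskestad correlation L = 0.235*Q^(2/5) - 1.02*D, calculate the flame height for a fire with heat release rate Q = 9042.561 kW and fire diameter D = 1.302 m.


Q^(2/5) = 38.240
0.235 * Q^(2/5) = 8.9864
1.02 * D = 1.3280
L = 7.6583 m

7.6583 m


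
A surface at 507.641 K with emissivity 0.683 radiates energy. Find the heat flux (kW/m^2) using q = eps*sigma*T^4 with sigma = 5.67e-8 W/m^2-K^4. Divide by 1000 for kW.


T^4 = 6.6409e+10
q = 0.683 * 5.67e-8 * 6.6409e+10 / 1000 = 2.5718 kW/m^2

2.5718 kW/m^2


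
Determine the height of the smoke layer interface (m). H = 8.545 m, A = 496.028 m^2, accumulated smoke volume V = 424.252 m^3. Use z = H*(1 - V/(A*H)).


V/(A*H) = 0.10009
1 - 0.10009 = 0.89991
z = 8.545 * 0.89991 = 7.6897 m

7.6897 m


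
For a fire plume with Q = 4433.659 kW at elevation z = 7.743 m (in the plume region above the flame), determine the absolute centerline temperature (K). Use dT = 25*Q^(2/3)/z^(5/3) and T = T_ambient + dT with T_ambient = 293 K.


Q^(2/3) = 269.88
z^(5/3) = 30.305
dT = 25 * 269.88 / 30.305 = 222.64 K
T = 293 + 222.64 = 515.64 K

515.64 K


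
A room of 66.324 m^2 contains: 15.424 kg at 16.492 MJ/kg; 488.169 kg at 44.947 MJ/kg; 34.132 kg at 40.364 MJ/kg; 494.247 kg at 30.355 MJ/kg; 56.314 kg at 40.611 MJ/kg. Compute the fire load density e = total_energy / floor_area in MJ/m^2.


Total energy = 15.424*16.492 + 488.169*44.947 + 34.132*40.364 + 494.247*30.355 + 56.314*40.611
= 254.3726 + 21941.73 + 1377.704 + 15002.87 + 2286.968
= 40863.64 MJ
e = 40863.64 / 66.324 = 616.12 MJ/m^2

616.12 MJ/m^2


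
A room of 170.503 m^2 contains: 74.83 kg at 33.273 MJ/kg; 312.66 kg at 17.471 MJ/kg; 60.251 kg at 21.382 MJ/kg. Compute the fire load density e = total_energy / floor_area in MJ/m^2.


Total energy = 74.83*33.273 + 312.66*17.471 + 60.251*21.382
= 2489.819 + 5462.483 + 1288.287
= 9240.588 MJ
e = 9240.588 / 170.503 = 54.196 MJ/m^2

54.196 MJ/m^2
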